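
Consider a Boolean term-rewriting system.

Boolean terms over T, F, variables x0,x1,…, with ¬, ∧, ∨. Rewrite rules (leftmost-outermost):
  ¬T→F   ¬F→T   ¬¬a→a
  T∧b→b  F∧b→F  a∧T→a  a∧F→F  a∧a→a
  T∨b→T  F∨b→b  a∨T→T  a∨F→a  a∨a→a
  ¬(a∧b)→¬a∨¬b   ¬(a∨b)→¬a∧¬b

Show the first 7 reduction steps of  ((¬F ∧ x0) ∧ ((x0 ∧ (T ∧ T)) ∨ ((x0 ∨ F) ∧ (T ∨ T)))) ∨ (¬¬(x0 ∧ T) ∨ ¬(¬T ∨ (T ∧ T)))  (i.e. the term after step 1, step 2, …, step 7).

Answer: after 7 steps: (x0 ∧ (x0 ∨ x0)) ∨ (¬¬(x0 ∧ T) ∨ ¬(¬T ∨ (T ∧ T)))

Reduction:
  start: ((¬F ∧ x0) ∧ ((x0 ∧ (T ∧ T)) ∨ ((x0 ∨ F) ∧ (T ∨ T)))) ∨ (¬¬(x0 ∧ T) ∨ ¬(¬T ∨ (T ∧ T)))
  [1] ((T ∧ x0) ∧ ((x0 ∧ (T ∧ T)) ∨ ((x0 ∨ F) ∧ (T ∨ T)))) ∨ (¬¬(x0 ∧ T) ∨ ¬(¬T ∨ (T ∧ T)))
  [2] (x0 ∧ ((x0 ∧ (T ∧ T)) ∨ ((x0 ∨ F) ∧ (T ∨ T)))) ∨ (¬¬(x0 ∧ T) ∨ ¬(¬T ∨ (T ∧ T)))
  [3] (x0 ∧ ((x0 ∧ T) ∨ ((x0 ∨ F) ∧ (T ∨ T)))) ∨ (¬¬(x0 ∧ T) ∨ ¬(¬T ∨ (T ∧ T)))
  [4] (x0 ∧ (x0 ∨ ((x0 ∨ F) ∧ (T ∨ T)))) ∨ (¬¬(x0 ∧ T) ∨ ¬(¬T ∨ (T ∧ T)))
  [5] (x0 ∧ (x0 ∨ (x0 ∧ (T ∨ T)))) ∨ (¬¬(x0 ∧ T) ∨ ¬(¬T ∨ (T ∧ T)))
  [6] (x0 ∧ (x0 ∨ (x0 ∧ T))) ∨ (¬¬(x0 ∧ T) ∨ ¬(¬T ∨ (T ∧ T)))
  [7] (x0 ∧ (x0 ∨ x0)) ∨ (¬¬(x0 ∧ T) ∨ ¬(¬T ∨ (T ∧ T)))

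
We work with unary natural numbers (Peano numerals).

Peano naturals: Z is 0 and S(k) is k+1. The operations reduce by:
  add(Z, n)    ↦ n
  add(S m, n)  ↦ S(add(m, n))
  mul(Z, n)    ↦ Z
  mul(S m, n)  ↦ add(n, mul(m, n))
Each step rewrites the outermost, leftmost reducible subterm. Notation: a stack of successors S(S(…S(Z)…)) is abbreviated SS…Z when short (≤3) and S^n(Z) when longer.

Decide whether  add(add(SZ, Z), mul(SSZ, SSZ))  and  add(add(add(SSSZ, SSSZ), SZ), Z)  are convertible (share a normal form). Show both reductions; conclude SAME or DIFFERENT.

Term A:
  start: add(add(SZ, Z), mul(SSZ, SSZ))
  step 1: add(S(add(Z, Z)), mul(SSZ, SSZ))
  step 2: S(add(add(Z, Z), mul(SSZ, SSZ)))
  step 3: S(add(Z, mul(SSZ, SSZ)))
  step 4: S(mul(SSZ, SSZ))
  step 5: S(add(SSZ, mul(SZ, SSZ)))
  step 6: S(S(add(SZ, mul(SZ, SSZ))))
  step 7: S(S(S(add(Z, mul(SZ, SSZ)))))
  step 8: S(S(S(mul(SZ, SSZ))))
  step 9: S(S(S(add(SSZ, mul(Z, SSZ)))))
  step 10: S(S(S(S(add(SZ, mul(Z, SSZ))))))
  step 11: S(S(S(S(S(add(Z, mul(Z, SSZ)))))))
  step 12: S(S(S(S(S(mul(Z, SSZ))))))
  step 13: S^5(Z)

Term B:
  start: add(add(add(SSSZ, SSSZ), SZ), Z)
  step 1: add(add(S(add(SSZ, SSSZ)), SZ), Z)
  step 2: add(S(add(add(SSZ, SSSZ), SZ)), Z)
  step 3: S(add(add(add(SSZ, SSSZ), SZ), Z))
  step 4: S(add(add(S(add(SZ, SSSZ)), SZ), Z))
  step 5: S(add(S(add(add(SZ, SSSZ), SZ)), Z))
  step 6: S(S(add(add(add(SZ, SSSZ), SZ), Z)))
  step 7: S(S(add(add(S(add(Z, SSSZ)), SZ), Z)))
  step 8: S(S(add(S(add(add(Z, SSSZ), SZ)), Z)))
  step 9: S(S(S(add(add(add(Z, SSSZ), SZ), Z))))
  step 10: S(S(S(add(add(SSSZ, SZ), Z))))
  step 11: S(S(S(add(S(add(SSZ, SZ)), Z))))
  step 12: S(S(S(S(add(add(SSZ, SZ), Z)))))
  step 13: S(S(S(S(add(S(add(SZ, SZ)), Z)))))
  step 14: S(S(S(S(S(add(add(SZ, SZ), Z))))))
  step 15: S(S(S(S(S(add(S(add(Z, SZ)), Z))))))
  step 16: S(S(S(S(S(S(add(add(Z, SZ), Z)))))))
  step 17: S(S(S(S(S(S(add(SZ, Z)))))))
  step 18: S(S(S(S(S(S(S(add(Z, Z))))))))
  step 19: S^7(Z)

Answer: DIFFERENT — A ⇓ S^5(Z), B ⇓ S^7(Z)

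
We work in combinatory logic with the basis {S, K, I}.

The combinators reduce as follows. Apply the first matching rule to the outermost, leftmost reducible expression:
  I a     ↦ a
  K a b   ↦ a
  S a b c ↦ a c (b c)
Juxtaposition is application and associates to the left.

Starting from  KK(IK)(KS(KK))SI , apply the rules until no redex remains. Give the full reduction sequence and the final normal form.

  start: KK(IK)(KS(KK))SI
  →1  K(KS(KK))SI
  →2  KS(KK)I
  →3  SI

Answer: normal form = SI  (in 3 steps)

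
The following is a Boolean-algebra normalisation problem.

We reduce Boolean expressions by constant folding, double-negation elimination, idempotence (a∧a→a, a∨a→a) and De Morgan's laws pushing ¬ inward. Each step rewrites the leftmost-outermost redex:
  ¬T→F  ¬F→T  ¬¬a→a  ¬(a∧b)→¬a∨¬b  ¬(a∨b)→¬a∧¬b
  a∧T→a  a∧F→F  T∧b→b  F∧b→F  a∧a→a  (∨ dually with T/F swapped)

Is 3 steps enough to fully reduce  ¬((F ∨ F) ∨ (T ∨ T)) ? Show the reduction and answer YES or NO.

Answer: NO — after 3 steps the term is ¬F ∧ ¬(T ∨ T), not yet normal

Derivation:
  start: ¬((F ∨ F) ∨ (T ∨ T))
  step 1: ¬(F ∨ F) ∧ ¬(T ∨ T)
  step 2: (¬F ∧ ¬F) ∧ ¬(T ∨ T)
  step 3: ¬F ∧ ¬(T ∨ T)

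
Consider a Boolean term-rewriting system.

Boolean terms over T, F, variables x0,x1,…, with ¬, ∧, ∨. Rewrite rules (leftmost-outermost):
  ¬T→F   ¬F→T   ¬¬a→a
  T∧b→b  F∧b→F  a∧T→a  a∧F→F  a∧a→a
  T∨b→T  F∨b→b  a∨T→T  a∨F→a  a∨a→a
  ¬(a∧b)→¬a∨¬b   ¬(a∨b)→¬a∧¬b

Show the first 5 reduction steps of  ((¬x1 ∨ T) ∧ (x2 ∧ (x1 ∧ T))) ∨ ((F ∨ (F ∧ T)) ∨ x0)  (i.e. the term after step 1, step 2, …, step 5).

  start: ((¬x1 ∨ T) ∧ (x2 ∧ (x1 ∧ T))) ∨ ((F ∨ (F ∧ T)) ∨ x0)
  →1  (T ∧ (x2 ∧ (x1 ∧ T))) ∨ ((F ∨ (F ∧ T)) ∨ x0)
  →2  (x2 ∧ (x1 ∧ T)) ∨ ((F ∨ (F ∧ T)) ∨ x0)
  →3  (x2 ∧ x1) ∨ ((F ∨ (F ∧ T)) ∨ x0)
  →4  (x2 ∧ x1) ∨ ((F ∧ T) ∨ x0)
  →5  (x2 ∧ x1) ∨ (F ∨ x0)

Answer: after 5 steps: (x2 ∧ x1) ∨ (F ∨ x0)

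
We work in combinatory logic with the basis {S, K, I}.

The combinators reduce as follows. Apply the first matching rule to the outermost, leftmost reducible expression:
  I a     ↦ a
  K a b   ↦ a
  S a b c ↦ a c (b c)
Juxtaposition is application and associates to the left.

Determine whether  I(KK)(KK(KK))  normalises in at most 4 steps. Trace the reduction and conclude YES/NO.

  start: I(KK)(KK(KK))
  →1  KK(KK(KK))
  →2  K

Answer: YES — reaches normal form K in 2 ≤ 4 steps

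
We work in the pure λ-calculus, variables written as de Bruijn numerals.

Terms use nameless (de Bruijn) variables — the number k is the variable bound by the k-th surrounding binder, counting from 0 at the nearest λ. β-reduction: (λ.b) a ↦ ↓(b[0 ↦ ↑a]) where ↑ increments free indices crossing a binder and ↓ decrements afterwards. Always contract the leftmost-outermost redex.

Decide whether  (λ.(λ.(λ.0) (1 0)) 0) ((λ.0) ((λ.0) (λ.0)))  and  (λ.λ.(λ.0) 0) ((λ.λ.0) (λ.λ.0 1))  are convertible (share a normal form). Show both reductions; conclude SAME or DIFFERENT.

Answer: SAME — A ⇓ λ.0, B ⇓ λ.0

Derivation:
Term A:
  start: (λ.(λ.(λ.0) (1 0)) 0) ((λ.0) ((λ.0) (λ.0)))
  →1  (λ.(λ.0) ((λ.0) ((λ.0) (λ.0)) 0)) ((λ.0) ((λ.0) (λ.0)))
  →2  (λ.0) ((λ.0) ((λ.0) (λ.0)) ((λ.0) ((λ.0) (λ.0))))
  →3  (λ.0) ((λ.0) (λ.0)) ((λ.0) ((λ.0) (λ.0)))
  →4  (λ.0) (λ.0) ((λ.0) ((λ.0) (λ.0)))
  →5  (λ.0) ((λ.0) ((λ.0) (λ.0)))
  →6  (λ.0) ((λ.0) (λ.0))
  →7  (λ.0) (λ.0)
  →8  λ.0

Term B:
  start: (λ.λ.(λ.0) 0) ((λ.λ.0) (λ.λ.0 1))
  →1  λ.(λ.0) 0
  →2  λ.0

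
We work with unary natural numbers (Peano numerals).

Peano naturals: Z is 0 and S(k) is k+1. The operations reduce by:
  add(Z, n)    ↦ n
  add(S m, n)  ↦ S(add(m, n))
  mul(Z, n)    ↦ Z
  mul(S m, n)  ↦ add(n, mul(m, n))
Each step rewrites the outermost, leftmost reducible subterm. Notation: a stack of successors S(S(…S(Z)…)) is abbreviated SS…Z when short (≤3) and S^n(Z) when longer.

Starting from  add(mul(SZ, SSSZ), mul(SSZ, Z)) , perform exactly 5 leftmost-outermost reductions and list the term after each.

Answer: after 5 steps: S(S(add(add(SZ, mul(Z, SSSZ)), mul(SSZ, Z))))

Reduction:
  start: add(mul(SZ, SSSZ), mul(SSZ, Z))
  [1] add(add(SSSZ, mul(Z, SSSZ)), mul(SSZ, Z))
  [2] add(S(add(SSZ, mul(Z, SSSZ))), mul(SSZ, Z))
  [3] S(add(add(SSZ, mul(Z, SSSZ)), mul(SSZ, Z)))
  [4] S(add(S(add(SZ, mul(Z, SSSZ))), mul(SSZ, Z)))
  [5] S(S(add(add(SZ, mul(Z, SSSZ)), mul(SSZ, Z))))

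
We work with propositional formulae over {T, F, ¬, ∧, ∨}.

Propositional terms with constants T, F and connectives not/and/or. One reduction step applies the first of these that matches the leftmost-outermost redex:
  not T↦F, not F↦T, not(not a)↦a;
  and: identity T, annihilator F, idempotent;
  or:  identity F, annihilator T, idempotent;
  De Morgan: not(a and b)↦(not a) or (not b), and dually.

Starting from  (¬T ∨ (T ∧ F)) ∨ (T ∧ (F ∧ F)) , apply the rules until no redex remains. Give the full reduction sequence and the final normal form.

Answer: normal form = F  (in 6 steps)

Working:
  start: (¬T ∨ (T ∧ F)) ∨ (T ∧ (F ∧ F))
  [1] (F ∨ (T ∧ F)) ∨ (T ∧ (F ∧ F))
  [2] (T ∧ F) ∨ (T ∧ (F ∧ F))
  [3] F ∨ (T ∧ (F ∧ F))
  [4] T ∧ (F ∧ F)
  [5] F ∧ F
  [6] F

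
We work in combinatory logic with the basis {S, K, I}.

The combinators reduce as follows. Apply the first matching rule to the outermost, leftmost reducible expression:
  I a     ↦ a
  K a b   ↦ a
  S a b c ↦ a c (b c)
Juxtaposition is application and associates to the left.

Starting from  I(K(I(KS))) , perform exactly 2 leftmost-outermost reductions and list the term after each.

  start: I(K(I(KS)))
  [1] K(I(KS))
  [2] K(KS)

Answer: after 2 steps: K(KS)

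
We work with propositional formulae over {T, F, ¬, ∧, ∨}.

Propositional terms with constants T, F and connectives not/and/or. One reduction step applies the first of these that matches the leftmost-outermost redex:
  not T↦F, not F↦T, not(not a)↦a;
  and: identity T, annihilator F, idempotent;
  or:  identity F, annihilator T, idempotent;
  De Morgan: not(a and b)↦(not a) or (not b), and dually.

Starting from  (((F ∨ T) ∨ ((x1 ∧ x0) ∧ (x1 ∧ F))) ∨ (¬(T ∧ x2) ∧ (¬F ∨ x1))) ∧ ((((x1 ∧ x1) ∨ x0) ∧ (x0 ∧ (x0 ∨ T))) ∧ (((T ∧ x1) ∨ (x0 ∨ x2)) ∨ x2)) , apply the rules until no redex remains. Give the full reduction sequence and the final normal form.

  start: (((F ∨ T) ∨ ((x1 ∧ x0) ∧ (x1 ∧ F))) ∨ (¬(T ∧ x2) ∧ (¬F ∨ x1))) ∧ ((((x1 ∧ x1) ∨ x0) ∧ (x0 ∧ (x0 ∨ T))) ∧ (((T ∧ x1) ∨ (x0 ∨ x2)) ∨ x2))
  step 1: ((T ∨ ((x1 ∧ x0) ∧ (x1 ∧ F))) ∨ (¬(T ∧ x2) ∧ (¬F ∨ x1))) ∧ ((((x1 ∧ x1) ∨ x0) ∧ (x0 ∧ (x0 ∨ T))) ∧ (((T ∧ x1) ∨ (x0 ∨ x2)) ∨ x2))
  step 2: (T ∨ (¬(T ∧ x2) ∧ (¬F ∨ x1))) ∧ ((((x1 ∧ x1) ∨ x0) ∧ (x0 ∧ (x0 ∨ T))) ∧ (((T ∧ x1) ∨ (x0 ∨ x2)) ∨ x2))
  step 3: T ∧ ((((x1 ∧ x1) ∨ x0) ∧ (x0 ∧ (x0 ∨ T))) ∧ (((T ∧ x1) ∨ (x0 ∨ x2)) ∨ x2))
  step 4: (((x1 ∧ x1) ∨ x0) ∧ (x0 ∧ (x0 ∨ T))) ∧ (((T ∧ x1) ∨ (x0 ∨ x2)) ∨ x2)
  step 5: ((x1 ∨ x0) ∧ (x0 ∧ (x0 ∨ T))) ∧ (((T ∧ x1) ∨ (x0 ∨ x2)) ∨ x2)
  step 6: ((x1 ∨ x0) ∧ (x0 ∧ T)) ∧ (((T ∧ x1) ∨ (x0 ∨ x2)) ∨ x2)
  step 7: ((x1 ∨ x0) ∧ x0) ∧ (((T ∧ x1) ∨ (x0 ∨ x2)) ∨ x2)
  step 8: ((x1 ∨ x0) ∧ x0) ∧ ((x1 ∨ (x0 ∨ x2)) ∨ x2)

Answer: normal form = ((x1 ∨ x0) ∧ x0) ∧ ((x1 ∨ (x0 ∨ x2)) ∨ x2)  (in 8 steps)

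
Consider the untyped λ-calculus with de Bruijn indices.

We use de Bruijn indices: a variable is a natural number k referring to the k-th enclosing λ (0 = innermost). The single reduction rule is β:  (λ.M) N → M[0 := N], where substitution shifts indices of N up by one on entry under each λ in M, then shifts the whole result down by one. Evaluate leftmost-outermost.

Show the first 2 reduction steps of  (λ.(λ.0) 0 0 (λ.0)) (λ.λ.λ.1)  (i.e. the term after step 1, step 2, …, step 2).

Answer: after 2 steps: (λ.λ.λ.1) (λ.λ.λ.1) (λ.0)

Reduction:
  start: (λ.(λ.0) 0 0 (λ.0)) (λ.λ.λ.1)
  →1  (λ.0) (λ.λ.λ.1) (λ.λ.λ.1) (λ.0)
  →2  (λ.λ.λ.1) (λ.λ.λ.1) (λ.0)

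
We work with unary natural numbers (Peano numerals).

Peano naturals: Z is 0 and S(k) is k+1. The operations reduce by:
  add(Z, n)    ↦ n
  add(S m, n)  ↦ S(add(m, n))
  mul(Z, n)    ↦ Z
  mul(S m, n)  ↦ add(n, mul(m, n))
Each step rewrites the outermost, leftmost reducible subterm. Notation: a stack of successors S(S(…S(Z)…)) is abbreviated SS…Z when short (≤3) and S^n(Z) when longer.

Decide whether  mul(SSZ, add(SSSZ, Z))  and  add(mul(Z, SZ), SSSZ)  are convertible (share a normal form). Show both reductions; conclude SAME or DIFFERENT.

Answer: DIFFERENT — A ⇓ S^6(Z), B ⇓ SSSZ

Working:
Term A:
  start: mul(SSZ, add(SSSZ, Z))
  step 1: add(add(SSSZ, Z), mul(SZ, add(SSSZ, Z)))
  step 2: add(S(add(SSZ, Z)), mul(SZ, add(SSSZ, Z)))
  step 3: S(add(add(SSZ, Z), mul(SZ, add(SSSZ, Z))))
  step 4: S(add(S(add(SZ, Z)), mul(SZ, add(SSSZ, Z))))
  step 5: S(S(add(add(SZ, Z), mul(SZ, add(SSSZ, Z)))))
  step 6: S(S(add(S(add(Z, Z)), mul(SZ, add(SSSZ, Z)))))
  step 7: S(S(S(add(add(Z, Z), mul(SZ, add(SSSZ, Z))))))
  step 8: S(S(S(add(Z, mul(SZ, add(SSSZ, Z))))))
  step 9: S(S(S(mul(SZ, add(SSSZ, Z)))))
  step 10: S(S(S(add(add(SSSZ, Z), mul(Z, add(SSSZ, Z))))))
  step 11: S(S(S(add(S(add(SSZ, Z)), mul(Z, add(SSSZ, Z))))))
  step 12: S(S(S(S(add(add(SSZ, Z), mul(Z, add(SSSZ, Z)))))))
  step 13: S(S(S(S(add(S(add(SZ, Z)), mul(Z, add(SSSZ, Z)))))))
  step 14: S(S(S(S(S(add(add(SZ, Z), mul(Z, add(SSSZ, Z))))))))
  step 15: S(S(S(S(S(add(S(add(Z, Z)), mul(Z, add(SSSZ, Z))))))))
  step 16: S(S(S(S(S(S(add(add(Z, Z), mul(Z, add(SSSZ, Z)))))))))
  step 17: S(S(S(S(S(S(add(Z, mul(Z, add(SSSZ, Z)))))))))
  step 18: S(S(S(S(S(S(mul(Z, add(SSSZ, Z))))))))
  step 19: S^6(Z)

Term B:
  start: add(mul(Z, SZ), SSSZ)
  step 1: add(Z, SSSZ)
  step 2: SSSZ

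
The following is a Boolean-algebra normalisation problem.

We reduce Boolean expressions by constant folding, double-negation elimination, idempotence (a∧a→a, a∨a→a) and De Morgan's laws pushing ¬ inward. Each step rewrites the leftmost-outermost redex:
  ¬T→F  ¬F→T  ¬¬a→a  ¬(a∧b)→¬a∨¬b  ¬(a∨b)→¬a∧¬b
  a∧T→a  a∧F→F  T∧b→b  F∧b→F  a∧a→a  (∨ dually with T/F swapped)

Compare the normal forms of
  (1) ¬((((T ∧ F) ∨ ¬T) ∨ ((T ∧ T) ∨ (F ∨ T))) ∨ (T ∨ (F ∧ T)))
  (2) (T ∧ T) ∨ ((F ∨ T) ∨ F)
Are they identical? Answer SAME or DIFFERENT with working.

Answer: DIFFERENT — A ⇓ F, B ⇓ T

Derivation:
Term A:
  start: ¬((((T ∧ F) ∨ ¬T) ∨ ((T ∧ T) ∨ (F ∨ T))) ∨ (T ∨ (F ∧ T)))
  →1  ¬(((T ∧ F) ∨ ¬T) ∨ ((T ∧ T) ∨ (F ∨ T))) ∧ ¬(T ∨ (F ∧ T))
  →2  (¬((T ∧ F) ∨ ¬T) ∧ ¬((T ∧ T) ∨ (F ∨ T))) ∧ ¬(T ∨ (F ∧ T))
  →3  ((¬(T ∧ F) ∧ ¬¬T) ∧ ¬((T ∧ T) ∨ (F ∨ T))) ∧ ¬(T ∨ (F ∧ T))
  →4  (((¬T ∨ ¬F) ∧ ¬¬T) ∧ ¬((T ∧ T) ∨ (F ∨ T))) ∧ ¬(T ∨ (F ∧ T))
  →5  (((F ∨ ¬F) ∧ ¬¬T) ∧ ¬((T ∧ T) ∨ (F ∨ T))) ∧ ¬(T ∨ (F ∧ T))
  →6  ((¬F ∧ ¬¬T) ∧ ¬((T ∧ T) ∨ (F ∨ T))) ∧ ¬(T ∨ (F ∧ T))
  →7  ((T ∧ ¬¬T) ∧ ¬((T ∧ T) ∨ (F ∨ T))) ∧ ¬(T ∨ (F ∧ T))
  →8  (¬¬T ∧ ¬((T ∧ T) ∨ (F ∨ T))) ∧ ¬(T ∨ (F ∧ T))
  →9  (T ∧ ¬((T ∧ T) ∨ (F ∨ T))) ∧ ¬(T ∨ (F ∧ T))
  →10  ¬((T ∧ T) ∨ (F ∨ T)) ∧ ¬(T ∨ (F ∧ T))
  →11  (¬(T ∧ T) ∧ ¬(F ∨ T)) ∧ ¬(T ∨ (F ∧ T))
  →12  ((¬T ∨ ¬T) ∧ ¬(F ∨ T)) ∧ ¬(T ∨ (F ∧ T))
  →13  (¬T ∧ ¬(F ∨ T)) ∧ ¬(T ∨ (F ∧ T))
  →14  (F ∧ ¬(F ∨ T)) ∧ ¬(T ∨ (F ∧ T))
  →15  F ∧ ¬(T ∨ (F ∧ T))
  →16  F

Term B:
  start: (T ∧ T) ∨ ((F ∨ T) ∨ F)
  →1  T ∨ ((F ∨ T) ∨ F)
  →2  T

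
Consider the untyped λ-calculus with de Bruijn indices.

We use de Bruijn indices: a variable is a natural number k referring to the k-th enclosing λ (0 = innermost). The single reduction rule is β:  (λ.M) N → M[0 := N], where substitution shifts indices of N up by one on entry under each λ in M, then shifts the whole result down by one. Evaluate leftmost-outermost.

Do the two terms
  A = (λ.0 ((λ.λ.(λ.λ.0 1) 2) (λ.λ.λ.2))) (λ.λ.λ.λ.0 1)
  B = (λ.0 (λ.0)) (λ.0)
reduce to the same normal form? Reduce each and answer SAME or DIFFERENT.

Answer: DIFFERENT — A ⇓ λ.λ.λ.0 1, B ⇓ λ.0

Derivation:
Term A:
  start: (λ.0 ((λ.λ.(λ.λ.0 1) 2) (λ.λ.λ.2))) (λ.λ.λ.λ.0 1)
  [1] (λ.λ.λ.λ.0 1) ((λ.λ.(λ.λ.0 1) (λ.λ.λ.λ.0 1)) (λ.λ.λ.2))
  [2] λ.λ.λ.0 1

Term B:
  start: (λ.0 (λ.0)) (λ.0)
  [1] (λ.0) (λ.0)
  [2] λ.0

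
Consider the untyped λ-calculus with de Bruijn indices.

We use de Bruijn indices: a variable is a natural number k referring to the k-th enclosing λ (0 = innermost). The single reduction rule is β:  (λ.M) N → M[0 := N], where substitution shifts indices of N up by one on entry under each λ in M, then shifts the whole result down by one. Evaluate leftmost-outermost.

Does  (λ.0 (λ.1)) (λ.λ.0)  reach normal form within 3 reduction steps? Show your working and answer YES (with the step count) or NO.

  start: (λ.0 (λ.1)) (λ.λ.0)
  [1] (λ.λ.0) (λ.λ.λ.0)
  [2] λ.0

Answer: YES — reaches normal form λ.0 in 2 ≤ 3 steps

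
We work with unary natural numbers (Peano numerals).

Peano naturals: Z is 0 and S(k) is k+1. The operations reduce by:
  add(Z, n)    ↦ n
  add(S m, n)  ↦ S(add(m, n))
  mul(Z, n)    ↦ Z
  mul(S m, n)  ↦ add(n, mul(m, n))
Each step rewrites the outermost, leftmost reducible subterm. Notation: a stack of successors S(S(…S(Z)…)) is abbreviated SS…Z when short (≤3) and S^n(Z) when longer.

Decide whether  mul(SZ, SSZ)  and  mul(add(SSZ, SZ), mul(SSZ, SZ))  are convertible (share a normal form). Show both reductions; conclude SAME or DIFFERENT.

Answer: DIFFERENT — A ⇓ SSZ, B ⇓ S^6(Z)

Reduction:
Term A:
  start: mul(SZ, SSZ)
  →1  add(SSZ, mul(Z, SSZ))
  →2  S(add(SZ, mul(Z, SSZ)))
  →3  S(S(add(Z, mul(Z, SSZ))))
  →4  S(S(mul(Z, SSZ)))
  →5  SSZ

Term B:
  start: mul(add(SSZ, SZ), mul(SSZ, SZ))
  →1  mul(S(add(SZ, SZ)), mul(SSZ, SZ))
  →2  add(mul(SSZ, SZ), mul(add(SZ, SZ), mul(SSZ, SZ)))
  →3  add(add(SZ, mul(SZ, SZ)), mul(add(SZ, SZ), mul(SSZ, SZ)))
  →4  add(S(add(Z, mul(SZ, SZ))), mul(add(SZ, SZ), mul(SSZ, SZ)))
  →5  S(add(add(Z, mul(SZ, SZ)), mul(add(SZ, SZ), mul(SSZ, SZ))))
  →6  S(add(mul(SZ, SZ), mul(add(SZ, SZ), mul(SSZ, SZ))))
  →7  S(add(add(SZ, mul(Z, SZ)), mul(add(SZ, SZ), mul(SSZ, SZ))))
  →8  S(add(S(add(Z, mul(Z, SZ))), mul(add(SZ, SZ), mul(SSZ, SZ))))
  →9  S(S(add(add(Z, mul(Z, SZ)), mul(add(SZ, SZ), mul(SSZ, SZ)))))
  →10  S(S(add(mul(Z, SZ), mul(add(SZ, SZ), mul(SSZ, SZ)))))
  →11  S(S(add(Z, mul(add(SZ, SZ), mul(SSZ, SZ)))))
  →12  S(S(mul(add(SZ, SZ), mul(SSZ, SZ))))
  →13  S(S(mul(S(add(Z, SZ)), mul(SSZ, SZ))))
  →14  S(S(add(mul(SSZ, SZ), mul(add(Z, SZ), mul(SSZ, SZ)))))
  →15  S(S(add(add(SZ, mul(SZ, SZ)), mul(add(Z, SZ), mul(SSZ, SZ)))))
  →16  S(S(add(S(add(Z, mul(SZ, SZ))), mul(add(Z, SZ), mul(SSZ, SZ)))))
  →17  S(S(S(add(add(Z, mul(SZ, SZ)), mul(add(Z, SZ), mul(SSZ, SZ))))))
  →18  S(S(S(add(mul(SZ, SZ), mul(add(Z, SZ), mul(SSZ, SZ))))))
  →19  S(S(S(add(add(SZ, mul(Z, SZ)), mul(add(Z, SZ), mul(SSZ, SZ))))))
  →20  S(S(S(add(S(add(Z, mul(Z, SZ))), mul(add(Z, SZ), mul(SSZ, SZ))))))
  →21  S(S(S(S(add(add(Z, mul(Z, SZ)), mul(add(Z, SZ), mul(SSZ, SZ)))))))
  →22  S(S(S(S(add(mul(Z, SZ), mul(add(Z, SZ), mul(SSZ, SZ)))))))
  →23  S(S(S(S(add(Z, mul(add(Z, SZ), mul(SSZ, SZ)))))))
  →24  S(S(S(S(mul(add(Z, SZ), mul(SSZ, SZ))))))
  →25  S(S(S(S(mul(SZ, mul(SSZ, SZ))))))
  →26  S(S(S(S(add(mul(SSZ, SZ), mul(Z, mul(SSZ, SZ)))))))
  →27  S(S(S(S(add(add(SZ, mul(SZ, SZ)), mul(Z, mul(SSZ, SZ)))))))
  →28  S(S(S(S(add(S(add(Z, mul(SZ, SZ))), mul(Z, mul(SSZ, SZ)))))))
  →29  S(S(S(S(S(add(add(Z, mul(SZ, SZ)), mul(Z, mul(SSZ, SZ))))))))
  →30  S(S(S(S(S(add(mul(SZ, SZ), mul(Z, mul(SSZ, SZ))))))))
  →31  S(S(S(S(S(add(add(SZ, mul(Z, SZ)), mul(Z, mul(SSZ, SZ))))))))
  →32  S(S(S(S(S(add(S(add(Z, mul(Z, SZ))), mul(Z, mul(SSZ, SZ))))))))
  →33  S(S(S(S(S(S(add(add(Z, mul(Z, SZ)), mul(Z, mul(SSZ, SZ)))))))))
  →34  S(S(S(S(S(S(add(mul(Z, SZ), mul(Z, mul(SSZ, SZ)))))))))
  →35  S(S(S(S(S(S(add(Z, mul(Z, mul(SSZ, SZ)))))))))
  →36  S(S(S(S(S(S(mul(Z, mul(SSZ, SZ))))))))
  →37  S^6(Z)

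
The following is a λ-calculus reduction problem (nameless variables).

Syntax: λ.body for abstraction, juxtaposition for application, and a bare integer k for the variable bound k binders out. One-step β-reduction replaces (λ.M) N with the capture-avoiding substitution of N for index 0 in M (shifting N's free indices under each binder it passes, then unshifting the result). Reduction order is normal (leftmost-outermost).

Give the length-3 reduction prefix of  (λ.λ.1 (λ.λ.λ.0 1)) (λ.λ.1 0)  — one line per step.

  start: (λ.λ.1 (λ.λ.λ.0 1)) (λ.λ.1 0)
  step 1: λ.(λ.λ.1 0) (λ.λ.λ.0 1)
  step 2: λ.λ.(λ.λ.λ.0 1) 0
  step 3: λ.λ.λ.λ.0 1

Answer: after 3 steps: λ.λ.λ.λ.0 1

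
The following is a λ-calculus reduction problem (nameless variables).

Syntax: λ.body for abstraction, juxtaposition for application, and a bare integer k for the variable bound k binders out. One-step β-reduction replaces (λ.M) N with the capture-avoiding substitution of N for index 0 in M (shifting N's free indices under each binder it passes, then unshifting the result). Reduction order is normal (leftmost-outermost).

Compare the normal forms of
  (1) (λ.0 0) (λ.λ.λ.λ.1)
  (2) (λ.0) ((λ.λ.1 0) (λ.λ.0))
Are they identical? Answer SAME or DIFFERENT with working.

Term A:
  start: (λ.0 0) (λ.λ.λ.λ.1)
  step 1: (λ.λ.λ.λ.1) (λ.λ.λ.λ.1)
  step 2: λ.λ.λ.1

Term B:
  start: (λ.0) ((λ.λ.1 0) (λ.λ.0))
  step 1: (λ.λ.1 0) (λ.λ.0)
  step 2: λ.(λ.λ.0) 0
  step 3: λ.λ.0

Answer: DIFFERENT — A ⇓ λ.λ.λ.1, B ⇓ λ.λ.0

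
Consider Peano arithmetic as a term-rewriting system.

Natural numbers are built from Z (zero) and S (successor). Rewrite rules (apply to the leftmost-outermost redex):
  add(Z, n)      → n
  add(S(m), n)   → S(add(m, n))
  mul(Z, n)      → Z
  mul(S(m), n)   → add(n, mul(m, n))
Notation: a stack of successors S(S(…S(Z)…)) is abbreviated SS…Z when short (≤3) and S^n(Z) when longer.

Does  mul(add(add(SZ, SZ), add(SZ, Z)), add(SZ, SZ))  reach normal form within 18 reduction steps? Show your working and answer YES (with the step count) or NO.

Answer: NO — after 18 steps the term is S(S(S(S(mul(S(add(Z, Z)), add(SZ, SZ)))))), not yet normal

Working:
  start: mul(add(add(SZ, SZ), add(SZ, Z)), add(SZ, SZ))
  step 1: mul(add(S(add(Z, SZ)), add(SZ, Z)), add(SZ, SZ))
  step 2: mul(S(add(add(Z, SZ), add(SZ, Z))), add(SZ, SZ))
  step 3: add(add(SZ, SZ), mul(add(add(Z, SZ), add(SZ, Z)), add(SZ, SZ)))
  step 4: add(S(add(Z, SZ)), mul(add(add(Z, SZ), add(SZ, Z)), add(SZ, SZ)))
  step 5: S(add(add(Z, SZ), mul(add(add(Z, SZ), add(SZ, Z)), add(SZ, SZ))))
  step 6: S(add(SZ, mul(add(add(Z, SZ), add(SZ, Z)), add(SZ, SZ))))
  step 7: S(S(add(Z, mul(add(add(Z, SZ), add(SZ, Z)), add(SZ, SZ)))))
  step 8: S(S(mul(add(add(Z, SZ), add(SZ, Z)), add(SZ, SZ))))
  step 9: S(S(mul(add(SZ, add(SZ, Z)), add(SZ, SZ))))
  step 10: S(S(mul(S(add(Z, add(SZ, Z))), add(SZ, SZ))))
  step 11: S(S(add(add(SZ, SZ), mul(add(Z, add(SZ, Z)), add(SZ, SZ)))))
  step 12: S(S(add(S(add(Z, SZ)), mul(add(Z, add(SZ, Z)), add(SZ, SZ)))))
  step 13: S(S(S(add(add(Z, SZ), mul(add(Z, add(SZ, Z)), add(SZ, SZ))))))
  step 14: S(S(S(add(SZ, mul(add(Z, add(SZ, Z)), add(SZ, SZ))))))
  step 15: S(S(S(S(add(Z, mul(add(Z, add(SZ, Z)), add(SZ, SZ)))))))
  step 16: S(S(S(S(mul(add(Z, add(SZ, Z)), add(SZ, SZ))))))
  step 17: S(S(S(S(mul(add(SZ, Z), add(SZ, SZ))))))
  step 18: S(S(S(S(mul(S(add(Z, Z)), add(SZ, SZ))))))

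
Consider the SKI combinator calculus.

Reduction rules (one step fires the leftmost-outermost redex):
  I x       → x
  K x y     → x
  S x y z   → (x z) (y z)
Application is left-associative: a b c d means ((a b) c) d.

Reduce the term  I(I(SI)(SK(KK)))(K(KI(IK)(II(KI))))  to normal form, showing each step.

  start: I(I(SI)(SK(KK)))(K(KI(IK)(II(KI))))
  [1] I(SI)(SK(KK))(K(KI(IK)(II(KI))))
  [2] SI(SK(KK))(K(KI(IK)(II(KI))))
  [3] I(K(KI(IK)(II(KI))))(SK(KK)(K(KI(IK)(II(KI)))))
  [4] K(KI(IK)(II(KI)))(SK(KK)(K(KI(IK)(II(KI)))))
  [5] KI(IK)(II(KI))
  [6] I(II(KI))
  [7] II(KI)
  [8] I(KI)
  [9] KI

Answer: normal form = KI  (in 9 steps)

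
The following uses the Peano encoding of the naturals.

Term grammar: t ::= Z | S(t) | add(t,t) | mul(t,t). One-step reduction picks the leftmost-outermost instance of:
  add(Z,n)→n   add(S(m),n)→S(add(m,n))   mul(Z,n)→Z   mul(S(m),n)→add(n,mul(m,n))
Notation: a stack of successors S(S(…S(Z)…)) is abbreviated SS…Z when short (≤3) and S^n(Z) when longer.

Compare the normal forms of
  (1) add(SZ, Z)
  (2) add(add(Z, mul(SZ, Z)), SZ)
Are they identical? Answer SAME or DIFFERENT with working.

Term A:
  start: add(SZ, Z)
  [1] S(add(Z, Z))
  [2] SZ

Term B:
  start: add(add(Z, mul(SZ, Z)), SZ)
  [1] add(mul(SZ, Z), SZ)
  [2] add(add(Z, mul(Z, Z)), SZ)
  [3] add(mul(Z, Z), SZ)
  [4] add(Z, SZ)
  [5] SZ

Answer: SAME — A ⇓ SZ, B ⇓ SZ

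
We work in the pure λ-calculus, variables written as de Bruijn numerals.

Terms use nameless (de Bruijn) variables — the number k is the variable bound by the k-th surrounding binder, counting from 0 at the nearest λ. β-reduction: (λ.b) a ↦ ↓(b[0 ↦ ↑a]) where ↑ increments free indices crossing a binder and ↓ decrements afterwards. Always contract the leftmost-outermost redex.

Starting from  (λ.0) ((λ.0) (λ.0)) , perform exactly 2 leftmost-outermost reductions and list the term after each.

Answer: after 2 steps: λ.0

Derivation:
  start: (λ.0) ((λ.0) (λ.0))
  →1  (λ.0) (λ.0)
  →2  λ.0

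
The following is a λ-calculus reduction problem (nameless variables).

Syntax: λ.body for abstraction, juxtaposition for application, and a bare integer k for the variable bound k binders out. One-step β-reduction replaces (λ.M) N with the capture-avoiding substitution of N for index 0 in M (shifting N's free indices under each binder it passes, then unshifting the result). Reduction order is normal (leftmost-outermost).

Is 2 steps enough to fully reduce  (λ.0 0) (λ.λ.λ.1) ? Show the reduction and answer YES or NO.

Answer: YES — reaches normal form λ.λ.1 in 2 ≤ 2 steps

Reduction:
  start: (λ.0 0) (λ.λ.λ.1)
  [1] (λ.λ.λ.1) (λ.λ.λ.1)
  [2] λ.λ.1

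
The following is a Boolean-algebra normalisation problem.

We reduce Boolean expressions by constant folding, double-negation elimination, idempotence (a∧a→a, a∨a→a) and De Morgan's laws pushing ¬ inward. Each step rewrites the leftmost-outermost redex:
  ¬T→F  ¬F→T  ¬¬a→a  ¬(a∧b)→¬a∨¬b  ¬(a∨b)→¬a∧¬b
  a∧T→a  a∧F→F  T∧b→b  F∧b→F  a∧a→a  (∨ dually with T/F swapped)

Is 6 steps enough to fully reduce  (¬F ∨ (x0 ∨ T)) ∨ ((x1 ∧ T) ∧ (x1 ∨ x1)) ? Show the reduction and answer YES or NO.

  start: (¬F ∨ (x0 ∨ T)) ∨ ((x1 ∧ T) ∧ (x1 ∨ x1))
  →1  (T ∨ (x0 ∨ T)) ∨ ((x1 ∧ T) ∧ (x1 ∨ x1))
  →2  T ∨ ((x1 ∧ T) ∧ (x1 ∨ x1))
  →3  T

Answer: YES — reaches normal form T in 3 ≤ 6 steps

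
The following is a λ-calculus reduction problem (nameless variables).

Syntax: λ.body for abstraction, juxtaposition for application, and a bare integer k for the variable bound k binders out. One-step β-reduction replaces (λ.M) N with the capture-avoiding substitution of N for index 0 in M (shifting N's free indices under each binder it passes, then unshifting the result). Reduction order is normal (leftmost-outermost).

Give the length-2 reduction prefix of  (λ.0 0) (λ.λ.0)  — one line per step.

  start: (λ.0 0) (λ.λ.0)
  step 1: (λ.λ.0) (λ.λ.0)
  step 2: λ.0

Answer: after 2 steps: λ.0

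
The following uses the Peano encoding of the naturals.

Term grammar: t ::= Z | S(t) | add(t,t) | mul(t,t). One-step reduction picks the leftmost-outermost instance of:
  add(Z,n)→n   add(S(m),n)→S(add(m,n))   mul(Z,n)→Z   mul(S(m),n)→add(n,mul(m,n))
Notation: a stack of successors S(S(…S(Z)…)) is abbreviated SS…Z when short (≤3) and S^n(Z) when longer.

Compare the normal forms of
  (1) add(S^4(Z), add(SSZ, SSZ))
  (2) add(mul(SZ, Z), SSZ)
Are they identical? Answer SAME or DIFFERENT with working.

Term A:
  start: add(S^4(Z), add(SSZ, SSZ))
  →1  S(add(SSSZ, add(SSZ, SSZ)))
  →2  S(S(add(SSZ, add(SSZ, SSZ))))
  →3  S(S(S(add(SZ, add(SSZ, SSZ)))))
  →4  S(S(S(S(add(Z, add(SSZ, SSZ))))))
  →5  S(S(S(S(add(SSZ, SSZ)))))
  →6  S(S(S(S(S(add(SZ, SSZ))))))
  →7  S(S(S(S(S(S(add(Z, SSZ)))))))
  →8  S^8(Z)

Term B:
  start: add(mul(SZ, Z), SSZ)
  →1  add(add(Z, mul(Z, Z)), SSZ)
  →2  add(mul(Z, Z), SSZ)
  →3  add(Z, SSZ)
  →4  SSZ

Answer: DIFFERENT — A ⇓ S^8(Z), B ⇓ SSZ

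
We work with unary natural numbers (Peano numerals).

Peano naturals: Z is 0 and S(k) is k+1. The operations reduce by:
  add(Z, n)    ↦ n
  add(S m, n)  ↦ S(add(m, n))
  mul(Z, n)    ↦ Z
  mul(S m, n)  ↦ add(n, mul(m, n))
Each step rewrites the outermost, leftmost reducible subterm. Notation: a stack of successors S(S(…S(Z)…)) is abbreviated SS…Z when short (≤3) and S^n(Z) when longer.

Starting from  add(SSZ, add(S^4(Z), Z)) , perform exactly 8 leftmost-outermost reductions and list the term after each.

  start: add(SSZ, add(S^4(Z), Z))
  [1] S(add(SZ, add(S^4(Z), Z)))
  [2] S(S(add(Z, add(S^4(Z), Z))))
  [3] S(S(add(S^4(Z), Z)))
  [4] S(S(S(add(SSSZ, Z))))
  [5] S(S(S(S(add(SSZ, Z)))))
  [6] S(S(S(S(S(add(SZ, Z))))))
  [7] S(S(S(S(S(S(add(Z, Z)))))))
  [8] S^6(Z)

Answer: after 8 steps: S^6(Z)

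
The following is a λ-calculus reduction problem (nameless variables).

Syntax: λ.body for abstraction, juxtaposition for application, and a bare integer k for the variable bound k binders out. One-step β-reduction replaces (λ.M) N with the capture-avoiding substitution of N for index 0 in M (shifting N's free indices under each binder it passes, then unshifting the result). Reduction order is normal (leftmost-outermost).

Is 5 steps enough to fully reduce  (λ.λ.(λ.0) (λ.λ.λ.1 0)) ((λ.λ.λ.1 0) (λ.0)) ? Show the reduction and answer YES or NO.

Answer: YES — reaches normal form λ.λ.λ.λ.1 0 in 2 ≤ 5 steps

Derivation:
  start: (λ.λ.(λ.0) (λ.λ.λ.1 0)) ((λ.λ.λ.1 0) (λ.0))
  [1] λ.(λ.0) (λ.λ.λ.1 0)
  [2] λ.λ.λ.λ.1 0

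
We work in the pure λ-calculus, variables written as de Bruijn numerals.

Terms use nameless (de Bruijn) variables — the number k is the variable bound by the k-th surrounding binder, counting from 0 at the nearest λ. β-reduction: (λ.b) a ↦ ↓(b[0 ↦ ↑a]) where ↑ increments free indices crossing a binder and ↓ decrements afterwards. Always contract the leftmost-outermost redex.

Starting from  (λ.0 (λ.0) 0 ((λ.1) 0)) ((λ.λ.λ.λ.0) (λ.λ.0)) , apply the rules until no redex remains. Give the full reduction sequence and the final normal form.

  start: (λ.0 (λ.0) 0 ((λ.1) 0)) ((λ.λ.λ.λ.0) (λ.λ.0))
  step 1: (λ.λ.λ.λ.0) (λ.λ.0) (λ.0) ((λ.λ.λ.λ.0) (λ.λ.0)) ((λ.(λ.λ.λ.λ.0) (λ.λ.0)) ((λ.λ.λ.λ.0) (λ.λ.0)))
  step 2: (λ.λ.λ.0) (λ.0) ((λ.λ.λ.λ.0) (λ.λ.0)) ((λ.(λ.λ.λ.λ.0) (λ.λ.0)) ((λ.λ.λ.λ.0) (λ.λ.0)))
  step 3: (λ.λ.0) ((λ.λ.λ.λ.0) (λ.λ.0)) ((λ.(λ.λ.λ.λ.0) (λ.λ.0)) ((λ.λ.λ.λ.0) (λ.λ.0)))
  step 4: (λ.0) ((λ.(λ.λ.λ.λ.0) (λ.λ.0)) ((λ.λ.λ.λ.0) (λ.λ.0)))
  step 5: (λ.(λ.λ.λ.λ.0) (λ.λ.0)) ((λ.λ.λ.λ.0) (λ.λ.0))
  step 6: (λ.λ.λ.λ.0) (λ.λ.0)
  step 7: λ.λ.λ.0

Answer: normal form = λ.λ.λ.0  (in 7 steps)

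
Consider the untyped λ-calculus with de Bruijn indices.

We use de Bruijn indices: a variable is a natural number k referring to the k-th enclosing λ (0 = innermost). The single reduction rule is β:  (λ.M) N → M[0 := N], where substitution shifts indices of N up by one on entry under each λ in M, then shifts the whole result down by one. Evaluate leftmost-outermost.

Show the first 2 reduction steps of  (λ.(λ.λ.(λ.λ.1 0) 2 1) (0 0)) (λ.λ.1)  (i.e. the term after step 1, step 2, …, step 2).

Answer: after 2 steps: λ.(λ.λ.1 0) (λ.λ.1) ((λ.λ.1) (λ.λ.1))

Derivation:
  start: (λ.(λ.λ.(λ.λ.1 0) 2 1) (0 0)) (λ.λ.1)
  →1  (λ.λ.(λ.λ.1 0) (λ.λ.1) 1) ((λ.λ.1) (λ.λ.1))
  →2  λ.(λ.λ.1 0) (λ.λ.1) ((λ.λ.1) (λ.λ.1))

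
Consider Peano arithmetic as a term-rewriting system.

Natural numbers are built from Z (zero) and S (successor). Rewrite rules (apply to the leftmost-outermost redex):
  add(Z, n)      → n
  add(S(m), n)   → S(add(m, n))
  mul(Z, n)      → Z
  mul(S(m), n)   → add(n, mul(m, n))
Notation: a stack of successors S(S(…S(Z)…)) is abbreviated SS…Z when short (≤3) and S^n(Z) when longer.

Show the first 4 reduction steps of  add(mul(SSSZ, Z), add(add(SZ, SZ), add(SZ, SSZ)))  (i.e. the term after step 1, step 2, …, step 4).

Answer: after 4 steps: add(mul(SZ, Z), add(add(SZ, SZ), add(SZ, SSZ)))

Working:
  start: add(mul(SSSZ, Z), add(add(SZ, SZ), add(SZ, SSZ)))
  [1] add(add(Z, mul(SSZ, Z)), add(add(SZ, SZ), add(SZ, SSZ)))
  [2] add(mul(SSZ, Z), add(add(SZ, SZ), add(SZ, SSZ)))
  [3] add(add(Z, mul(SZ, Z)), add(add(SZ, SZ), add(SZ, SSZ)))
  [4] add(mul(SZ, Z), add(add(SZ, SZ), add(SZ, SSZ)))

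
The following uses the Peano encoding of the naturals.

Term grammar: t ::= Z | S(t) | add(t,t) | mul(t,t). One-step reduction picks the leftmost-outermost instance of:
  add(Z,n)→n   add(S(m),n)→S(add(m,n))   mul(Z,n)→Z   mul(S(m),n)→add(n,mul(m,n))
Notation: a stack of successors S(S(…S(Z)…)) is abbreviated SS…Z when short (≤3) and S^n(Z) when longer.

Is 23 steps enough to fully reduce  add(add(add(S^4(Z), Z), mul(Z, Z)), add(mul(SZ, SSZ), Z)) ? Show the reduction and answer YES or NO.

  start: add(add(add(S^4(Z), Z), mul(Z, Z)), add(mul(SZ, SSZ), Z))
  [1] add(add(S(add(SSSZ, Z)), mul(Z, Z)), add(mul(SZ, SSZ), Z))
  [2] add(S(add(add(SSSZ, Z), mul(Z, Z))), add(mul(SZ, SSZ), Z))
  [3] S(add(add(add(SSSZ, Z), mul(Z, Z)), add(mul(SZ, SSZ), Z)))
  [4] S(add(add(S(add(SSZ, Z)), mul(Z, Z)), add(mul(SZ, SSZ), Z)))
  [5] S(add(S(add(add(SSZ, Z), mul(Z, Z))), add(mul(SZ, SSZ), Z)))
  [6] S(S(add(add(add(SSZ, Z), mul(Z, Z)), add(mul(SZ, SSZ), Z))))
  [7] S(S(add(add(S(add(SZ, Z)), mul(Z, Z)), add(mul(SZ, SSZ), Z))))
  [8] S(S(add(S(add(add(SZ, Z), mul(Z, Z))), add(mul(SZ, SSZ), Z))))
  [9] S(S(S(add(add(add(SZ, Z), mul(Z, Z)), add(mul(SZ, SSZ), Z)))))
  [10] S(S(S(add(add(S(add(Z, Z)), mul(Z, Z)), add(mul(SZ, SSZ), Z)))))
  [11] S(S(S(add(S(add(add(Z, Z), mul(Z, Z))), add(mul(SZ, SSZ), Z)))))
  [12] S(S(S(S(add(add(add(Z, Z), mul(Z, Z)), add(mul(SZ, SSZ), Z))))))
  [13] S(S(S(S(add(add(Z, mul(Z, Z)), add(mul(SZ, SSZ), Z))))))
  [14] S(S(S(S(add(mul(Z, Z), add(mul(SZ, SSZ), Z))))))
  [15] S(S(S(S(add(Z, add(mul(SZ, SSZ), Z))))))
  [16] S(S(S(S(add(mul(SZ, SSZ), Z)))))
  [17] S(S(S(S(add(add(SSZ, mul(Z, SSZ)), Z)))))
  [18] S(S(S(S(add(S(add(SZ, mul(Z, SSZ))), Z)))))
  [19] S(S(S(S(S(add(add(SZ, mul(Z, SSZ)), Z))))))
  [20] S(S(S(S(S(add(S(add(Z, mul(Z, SSZ))), Z))))))
  [21] S(S(S(S(S(S(add(add(Z, mul(Z, SSZ)), Z)))))))
  [22] S(S(S(S(S(S(add(mul(Z, SSZ), Z)))))))
  [23] S(S(S(S(S(S(add(Z, Z)))))))

Answer: NO — after 23 steps the term is S(S(S(S(S(S(add(Z, Z))))))), not yet normal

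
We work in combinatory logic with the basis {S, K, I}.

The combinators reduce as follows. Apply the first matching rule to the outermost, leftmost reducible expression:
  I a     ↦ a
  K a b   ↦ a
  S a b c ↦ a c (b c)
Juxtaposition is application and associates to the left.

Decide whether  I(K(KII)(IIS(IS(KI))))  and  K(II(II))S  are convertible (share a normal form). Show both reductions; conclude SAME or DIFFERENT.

Answer: SAME — A ⇓ I, B ⇓ I

Reduction:
Term A:
  start: I(K(KII)(IIS(IS(KI))))
  [1] K(KII)(IIS(IS(KI)))
  [2] KII
  [3] I

Term B:
  start: K(II(II))S
  [1] II(II)
  [2] I(II)
  [3] II
  [4] I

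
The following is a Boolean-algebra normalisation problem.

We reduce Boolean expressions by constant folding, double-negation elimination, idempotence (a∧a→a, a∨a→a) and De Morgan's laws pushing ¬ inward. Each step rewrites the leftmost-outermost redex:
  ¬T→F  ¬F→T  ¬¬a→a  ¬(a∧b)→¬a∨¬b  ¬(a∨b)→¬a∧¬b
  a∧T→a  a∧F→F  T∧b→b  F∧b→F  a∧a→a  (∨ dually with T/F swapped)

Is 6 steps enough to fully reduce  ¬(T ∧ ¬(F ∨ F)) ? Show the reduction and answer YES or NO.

Answer: YES — reaches normal form F in 5 ≤ 6 steps

Working:
  start: ¬(T ∧ ¬(F ∨ F))
  step 1: ¬T ∨ ¬¬(F ∨ F)
  step 2: F ∨ ¬¬(F ∨ F)
  step 3: ¬¬(F ∨ F)
  step 4: F ∨ F
  step 5: F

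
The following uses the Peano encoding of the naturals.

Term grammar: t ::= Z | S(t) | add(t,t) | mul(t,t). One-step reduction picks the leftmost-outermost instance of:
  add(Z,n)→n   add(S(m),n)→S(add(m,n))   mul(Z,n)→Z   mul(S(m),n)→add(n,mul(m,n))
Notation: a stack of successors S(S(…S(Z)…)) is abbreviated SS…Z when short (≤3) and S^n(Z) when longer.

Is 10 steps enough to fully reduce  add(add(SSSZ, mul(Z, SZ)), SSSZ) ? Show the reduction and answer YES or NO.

Answer: YES — reaches normal form S^6(Z) in 9 ≤ 10 steps

Reduction:
  start: add(add(SSSZ, mul(Z, SZ)), SSSZ)
  →1  add(S(add(SSZ, mul(Z, SZ))), SSSZ)
  →2  S(add(add(SSZ, mul(Z, SZ)), SSSZ))
  →3  S(add(S(add(SZ, mul(Z, SZ))), SSSZ))
  →4  S(S(add(add(SZ, mul(Z, SZ)), SSSZ)))
  →5  S(S(add(S(add(Z, mul(Z, SZ))), SSSZ)))
  →6  S(S(S(add(add(Z, mul(Z, SZ)), SSSZ))))
  →7  S(S(S(add(mul(Z, SZ), SSSZ))))
  →8  S(S(S(add(Z, SSSZ))))
  →9  S^6(Z)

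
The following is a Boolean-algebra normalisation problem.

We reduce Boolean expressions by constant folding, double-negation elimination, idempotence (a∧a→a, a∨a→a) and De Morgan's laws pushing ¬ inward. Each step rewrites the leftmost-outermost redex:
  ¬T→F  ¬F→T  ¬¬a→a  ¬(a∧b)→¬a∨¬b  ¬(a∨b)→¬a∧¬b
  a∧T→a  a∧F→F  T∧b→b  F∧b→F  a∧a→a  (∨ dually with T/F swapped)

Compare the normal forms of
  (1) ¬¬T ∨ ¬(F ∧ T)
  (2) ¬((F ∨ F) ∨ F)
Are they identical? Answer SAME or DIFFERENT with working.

Answer: SAME — A ⇓ T, B ⇓ T

Working:
Term A:
  start: ¬¬T ∨ ¬(F ∧ T)
  [1] T ∨ ¬(F ∧ T)
  [2] T

Term B:
  start: ¬((F ∨ F) ∨ F)
  [1] ¬(F ∨ F) ∧ ¬F
  [2] (¬F ∧ ¬F) ∧ ¬F
  [3] ¬F ∧ ¬F
  [4] ¬F
  [5] T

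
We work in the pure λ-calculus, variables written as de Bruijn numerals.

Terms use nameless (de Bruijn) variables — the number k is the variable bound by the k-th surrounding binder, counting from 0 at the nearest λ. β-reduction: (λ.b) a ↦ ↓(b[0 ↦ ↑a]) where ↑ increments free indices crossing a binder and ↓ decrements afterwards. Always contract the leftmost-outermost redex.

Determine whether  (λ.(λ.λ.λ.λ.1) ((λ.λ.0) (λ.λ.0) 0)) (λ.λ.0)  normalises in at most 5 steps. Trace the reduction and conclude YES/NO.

  start: (λ.(λ.λ.λ.λ.1) ((λ.λ.0) (λ.λ.0) 0)) (λ.λ.0)
  step 1: (λ.λ.λ.λ.1) ((λ.λ.0) (λ.λ.0) (λ.λ.0))
  step 2: λ.λ.λ.1

Answer: YES — reaches normal form λ.λ.λ.1 in 2 ≤ 5 steps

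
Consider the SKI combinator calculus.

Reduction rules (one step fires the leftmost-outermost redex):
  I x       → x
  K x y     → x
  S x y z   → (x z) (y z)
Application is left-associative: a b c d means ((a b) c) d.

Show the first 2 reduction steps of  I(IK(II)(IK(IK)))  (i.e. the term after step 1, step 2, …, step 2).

  start: I(IK(II)(IK(IK)))
  step 1: IK(II)(IK(IK))
  step 2: K(II)(IK(IK))

Answer: after 2 steps: K(II)(IK(IK))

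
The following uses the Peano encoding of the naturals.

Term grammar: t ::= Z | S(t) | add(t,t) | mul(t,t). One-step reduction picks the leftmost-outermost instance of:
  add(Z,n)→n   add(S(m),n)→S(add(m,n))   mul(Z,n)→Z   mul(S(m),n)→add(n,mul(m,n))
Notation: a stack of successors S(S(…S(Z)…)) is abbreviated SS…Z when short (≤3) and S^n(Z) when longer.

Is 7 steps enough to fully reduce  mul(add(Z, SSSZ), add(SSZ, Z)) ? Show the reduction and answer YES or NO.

  start: mul(add(Z, SSSZ), add(SSZ, Z))
  →1  mul(SSSZ, add(SSZ, Z))
  →2  add(add(SSZ, Z), mul(SSZ, add(SSZ, Z)))
  →3  add(S(add(SZ, Z)), mul(SSZ, add(SSZ, Z)))
  →4  S(add(add(SZ, Z), mul(SSZ, add(SSZ, Z))))
  →5  S(add(S(add(Z, Z)), mul(SSZ, add(SSZ, Z))))
  →6  S(S(add(add(Z, Z), mul(SSZ, add(SSZ, Z)))))
  →7  S(S(add(Z, mul(SSZ, add(SSZ, Z)))))

Answer: NO — after 7 steps the term is S(S(add(Z, mul(SSZ, add(SSZ, Z))))), not yet normal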